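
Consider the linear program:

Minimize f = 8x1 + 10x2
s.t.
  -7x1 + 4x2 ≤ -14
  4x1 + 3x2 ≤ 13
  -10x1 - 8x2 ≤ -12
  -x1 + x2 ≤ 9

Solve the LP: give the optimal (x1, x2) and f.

Feasible corners and f = 8x1 + 10x2:
  (94/37, 35/37) → f = 1102/37
  (5/3, -7/12) → f = 15/2
  (34, -41) → f = -138

The binding constraints are 4x1 + 3x2 = 13 and -10x1 - 8x2 = -12.
Solving simultaneously gives x1 = 34, x2 = -41.

x1 = 34, x2 = -41, minimum f = -138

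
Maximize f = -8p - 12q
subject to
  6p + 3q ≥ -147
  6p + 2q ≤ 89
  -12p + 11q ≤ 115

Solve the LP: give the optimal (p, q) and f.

Feasible corners and f = -8p - 12q:
  (187/2, -236) → f = 2084
  (-327/17, -179/17) → f = 4764/17
  (749/90, 293/15) → f = -13544/45

p = 187/2, q = -236, maximum f = 2084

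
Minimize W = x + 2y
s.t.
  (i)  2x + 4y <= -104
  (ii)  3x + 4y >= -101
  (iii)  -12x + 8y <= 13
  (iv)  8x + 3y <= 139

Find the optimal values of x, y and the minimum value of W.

Vertices and W = x + 2y:
  (3, -55/2) → W = -52
  (434/13, -555/13) → W = -52
  (859/23, -1225/23) → W = -1591/23

At the optimal vertex, 3x + 4y = -101 and 8x + 3y = 139.
Solving simultaneously gives x = 859/23, y = -1225/23.

x = 859/23, y = -1225/23, minimum W = -1591/23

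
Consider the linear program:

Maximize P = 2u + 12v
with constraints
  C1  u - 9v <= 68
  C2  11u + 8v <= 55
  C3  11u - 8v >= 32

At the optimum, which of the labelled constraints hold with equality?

Corner points and P = 2u + 12v:
  (1039/107, -693/107) → P = -6238/107
  (-256/91, -716/91) → P = -9104/91
  (87/22, 23/16) → P = 1107/44

The maximum is at (87/22, 23/16). Substituting into each constraint, equality holds for C2 and C3; the remaining constraints have slack.

C2 and C3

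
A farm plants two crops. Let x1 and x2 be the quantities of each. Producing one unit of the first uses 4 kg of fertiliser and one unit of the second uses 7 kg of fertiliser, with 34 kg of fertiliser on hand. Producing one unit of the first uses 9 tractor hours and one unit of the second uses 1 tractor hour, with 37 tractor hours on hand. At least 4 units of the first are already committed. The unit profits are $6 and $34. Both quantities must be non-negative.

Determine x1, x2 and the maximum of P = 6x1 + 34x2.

x1 = 4, x2 = 1, maximum P = 58

Feasible corners and P = 6x1 + 34x2:
  (37/9, 0) → P = 74/3
  (4, 0) → P = 24
  (4, 1) → P = 58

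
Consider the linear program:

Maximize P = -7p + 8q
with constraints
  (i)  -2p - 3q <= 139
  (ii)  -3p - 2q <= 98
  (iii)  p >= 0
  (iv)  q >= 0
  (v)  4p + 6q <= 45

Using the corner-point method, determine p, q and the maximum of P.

p = 0, q = 15/2, maximum P = 60

Extreme points and P = -7p + 8q:
  (0, 0) → P = 0
  (0, 15/2) → P = 60
  (45/4, 0) → P = -315/4

The optimum lies where p = 0 and 4p + 6q = 45.
Solving simultaneously gives p = 0, q = 15/2.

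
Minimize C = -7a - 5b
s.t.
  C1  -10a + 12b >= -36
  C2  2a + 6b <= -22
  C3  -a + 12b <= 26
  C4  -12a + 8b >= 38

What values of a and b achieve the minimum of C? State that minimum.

The feasible region is unbounded (it extends along (-6, -5), (-12, -1)), but C strictly increases along every unbounded feasible direction, so there is no improving ray and the minimum is attained at a vertex.

a = -101/22, b = -47/22, minimum C = 471/11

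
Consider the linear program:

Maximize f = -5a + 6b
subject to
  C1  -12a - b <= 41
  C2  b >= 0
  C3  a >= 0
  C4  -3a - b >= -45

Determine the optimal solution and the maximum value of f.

a = 0, b = 45, maximum f = 270

Extreme points and f = -5a + 6b:
  (0, 0) → f = 0
  (15, 0) → f = -75
  (0, 45) → f = 270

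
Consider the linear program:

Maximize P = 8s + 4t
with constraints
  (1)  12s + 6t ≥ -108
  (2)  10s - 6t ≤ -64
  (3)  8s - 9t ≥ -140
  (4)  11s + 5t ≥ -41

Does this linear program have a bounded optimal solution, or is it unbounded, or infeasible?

Corner points and P = 8s + 4t:
  (44/7, 148/7) → P = 944/7
  (-283/58, 147/58) → P = -838/29
  (-1069/139, 1212/139) → P = -3704/139
The feasible region has finitely many vertices and no improving ray; the maximum is 944/7 at (44/7, 148/7).

bounded optimum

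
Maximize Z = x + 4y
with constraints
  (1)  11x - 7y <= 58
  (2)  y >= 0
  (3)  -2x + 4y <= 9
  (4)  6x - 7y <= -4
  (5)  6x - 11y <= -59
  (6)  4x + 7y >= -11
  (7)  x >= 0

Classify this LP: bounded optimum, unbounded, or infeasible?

The boundaries 11x - 7y = 58 and 6x - 11y = -59 meet at (1051/79, 997/79), but that point violates -2x + 4y ≤ 9. Every candidate vertex is excluded by some other constraint, so the feasible region is empty.

infeasible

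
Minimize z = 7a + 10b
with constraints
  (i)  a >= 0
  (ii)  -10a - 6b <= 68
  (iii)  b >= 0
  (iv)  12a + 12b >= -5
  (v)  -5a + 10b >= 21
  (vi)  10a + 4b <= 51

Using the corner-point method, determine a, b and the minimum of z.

a = 0, b = 21/10, minimum z = 21

Vertices and z = 7a + 10b:
  (0, 21/10) → z = 21
  (0, 51/4) → z = 255/2
  (71/20, 31/8) → z = 318/5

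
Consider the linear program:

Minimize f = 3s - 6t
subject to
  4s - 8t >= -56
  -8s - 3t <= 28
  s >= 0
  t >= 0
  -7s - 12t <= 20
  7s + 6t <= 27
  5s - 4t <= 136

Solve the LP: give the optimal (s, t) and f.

Vertices and f = 3s - 6t:
  (0, 0) → f = 0
  (0, 9/2) → f = -27
  (27/7, 0) → f = 81/7

s = 0, t = 9/2, minimum f = -27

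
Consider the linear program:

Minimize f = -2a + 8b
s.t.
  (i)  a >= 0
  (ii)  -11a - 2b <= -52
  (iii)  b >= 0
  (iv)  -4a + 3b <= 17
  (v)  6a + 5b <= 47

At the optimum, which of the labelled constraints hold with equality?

(iii) and (v)

Corner points and f = -2a + 8b:
  (52/11, 0) → f = -104/11
  (166/43, 205/43) → f = 1308/43
  (47/6, 0) → f = -47/3

The minimum is at (47/6, 0). Substituting into each constraint, equality holds for (iii) and (v); the remaining constraints have slack.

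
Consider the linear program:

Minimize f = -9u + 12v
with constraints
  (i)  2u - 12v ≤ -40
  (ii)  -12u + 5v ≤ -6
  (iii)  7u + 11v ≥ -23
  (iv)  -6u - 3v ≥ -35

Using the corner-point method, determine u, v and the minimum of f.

u = 50/13, v = 155/39, minimum f = 170/13

Feasible corners and f = -9u + 12v:
  (136/67, 246/67) → f = 1728/67
  (50/13, 155/39) → f = 170/13
  (193/66, 64/11) → f = 87/2

At the optimal vertex, 2u - 12v = -40 and -6u - 3v = -35.
Solving simultaneously gives u = 50/13, v = 155/39.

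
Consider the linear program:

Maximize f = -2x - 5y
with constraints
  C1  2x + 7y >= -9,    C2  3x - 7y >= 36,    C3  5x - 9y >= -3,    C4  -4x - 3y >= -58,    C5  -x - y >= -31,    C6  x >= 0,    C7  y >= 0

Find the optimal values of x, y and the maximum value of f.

Extreme points and f = -2x - 5y:
  (514/37, 30/37) → f = -1178/37
  (12, 0) → f = -24
  (29/2, 0) → f = -29

x = 12, y = 0, maximum f = -24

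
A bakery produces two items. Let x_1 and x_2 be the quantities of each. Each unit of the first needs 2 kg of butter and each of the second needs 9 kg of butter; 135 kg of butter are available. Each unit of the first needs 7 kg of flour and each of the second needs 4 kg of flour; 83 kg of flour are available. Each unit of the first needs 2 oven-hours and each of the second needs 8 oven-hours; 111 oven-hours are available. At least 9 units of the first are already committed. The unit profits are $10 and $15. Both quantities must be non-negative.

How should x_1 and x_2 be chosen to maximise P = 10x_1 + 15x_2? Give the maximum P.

Feasible corners and P = 10x_1 + 15x_2:
  (83/7, 0) → P = 830/7
  (9, 0) → P = 90
  (9, 5) → P = 165

The binding constraints are 7x_1 + 4x_2 = 83 and x_1 = 9.
Solving simultaneously gives x_1 = 9, x_2 = 5.

x_1 = 9, x_2 = 5, maximum P = 165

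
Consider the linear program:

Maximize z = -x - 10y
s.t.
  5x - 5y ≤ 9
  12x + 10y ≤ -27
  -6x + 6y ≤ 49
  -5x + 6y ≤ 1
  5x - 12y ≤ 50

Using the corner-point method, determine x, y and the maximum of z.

Vertices and z = -x - 10y:
  (-9/22, -243/110) → z = 45/2
  (-142/35, -41/7) → z = 2192/35
  (-86/61, -123/122) → z = 701/61
  (-52/5, -17/2) → z = 477/5

The binding constraints are -5x + 6y = 1 and 5x - 12y = 50.
Solving simultaneously gives x = -52/5, y = -17/2.

x = -52/5, y = -17/2, maximum z = 477/5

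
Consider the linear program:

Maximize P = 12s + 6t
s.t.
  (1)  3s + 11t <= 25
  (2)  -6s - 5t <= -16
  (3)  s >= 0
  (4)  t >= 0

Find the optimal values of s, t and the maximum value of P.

Vertices and P = 12s + 6t:
  (1, 2) → P = 24
  (25/3, 0) → P = 100
  (8/3, 0) → P = 32

s = 25/3, t = 0, maximum P = 100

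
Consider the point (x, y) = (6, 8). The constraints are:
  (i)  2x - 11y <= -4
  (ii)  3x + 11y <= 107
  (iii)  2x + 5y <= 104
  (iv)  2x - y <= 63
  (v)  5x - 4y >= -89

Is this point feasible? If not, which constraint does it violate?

(i): -76 ≤ -4 ✓
(ii): 106 ≤ 107 ✓
(iii): 52 ≤ 104 ✓
(iv): 4 ≤ 63 ✓
(v): -2 ≥ -89 ✓

feasible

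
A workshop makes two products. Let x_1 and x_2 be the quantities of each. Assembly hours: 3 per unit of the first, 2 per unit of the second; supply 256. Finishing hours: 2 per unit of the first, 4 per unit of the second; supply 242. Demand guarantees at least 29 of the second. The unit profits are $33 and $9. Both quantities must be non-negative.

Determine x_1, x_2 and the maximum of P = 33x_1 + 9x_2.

x_1 = 63, x_2 = 29, maximum P = 2340

Extreme points and P = 33x_1 + 9x_2:
  (0, 121/2) → P = 1089/2
  (0, 29) → P = 261
  (63, 29) → P = 2340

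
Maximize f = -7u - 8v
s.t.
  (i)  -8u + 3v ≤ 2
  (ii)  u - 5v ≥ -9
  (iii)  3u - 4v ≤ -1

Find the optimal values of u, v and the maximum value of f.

Corner points and f = -7u - 8v:
  (17/37, 70/37) → f = -679/37
  (-5/23, 2/23) → f = 19/23
  (31/11, 26/11) → f = -425/11

The binding constraints are -8u + 3v = 2 and 3u - 4v = -1.
Solving simultaneously gives u = -5/23, v = 2/23.

u = -5/23, v = 2/23, maximum f = 19/23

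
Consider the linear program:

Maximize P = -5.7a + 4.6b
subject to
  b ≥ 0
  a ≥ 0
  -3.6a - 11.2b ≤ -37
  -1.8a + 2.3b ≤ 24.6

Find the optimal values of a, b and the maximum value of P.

Corner points and P = -5.7a + 4.6b:
  (185/18, 0) → P = -703/12
  (0, 185/56) → P = 851/56
  (0, 246/23) → P = 246/5
The feasible region is unbounded (it extends along (23, 18), (1, 0)), but P strictly decreases along every unbounded feasible direction, so there is no improving ray and the maximum is attained at a vertex.

At the optimal vertex, a = 0 and -1.8a + 2.3b = 24.6.
Solving simultaneously gives a = 0, b = 246/23.

a = 0, b = 246/23, maximum P = 246/5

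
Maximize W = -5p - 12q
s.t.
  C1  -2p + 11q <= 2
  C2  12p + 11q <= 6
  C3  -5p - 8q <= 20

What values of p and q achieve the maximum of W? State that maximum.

p = 268/41, q = -270/41, maximum W = 1900/41

Feasible corners and W = -5p - 12q:
  (2/7, 18/77) → W = -326/77
  (-236/71, -30/71) → W = 1540/71
  (268/41, -270/41) → W = 1900/41

At the optimal vertex, 12p + 11q = 6 and -5p - 8q = 20.
Solving simultaneously gives p = 268/41, q = -270/41.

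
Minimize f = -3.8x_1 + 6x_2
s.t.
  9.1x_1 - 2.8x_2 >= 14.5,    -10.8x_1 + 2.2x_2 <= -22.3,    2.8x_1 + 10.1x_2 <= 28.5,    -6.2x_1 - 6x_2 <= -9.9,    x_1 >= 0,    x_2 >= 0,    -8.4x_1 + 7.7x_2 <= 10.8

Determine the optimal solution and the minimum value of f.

x_1 = 285/28, x_2 = 0, minimum f = -1083/28

The optimum lies where 2.8x_1 + 10.1x_2 = 28.5 and x_2 = 0.
Solving simultaneously gives x_1 = 285/28, x_2 = 0.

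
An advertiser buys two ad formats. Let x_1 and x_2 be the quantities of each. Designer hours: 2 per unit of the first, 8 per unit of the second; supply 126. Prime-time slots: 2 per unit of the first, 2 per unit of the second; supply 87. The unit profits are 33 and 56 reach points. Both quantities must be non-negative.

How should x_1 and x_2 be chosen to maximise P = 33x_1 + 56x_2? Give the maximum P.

x_1 = 37, x_2 = 13/2, maximum P = 1585

Corner points and P = 33x_1 + 56x_2:
  (0, 0) → P = 0
  (0, 63/4) → P = 882
  (87/2, 0) → P = 2871/2
  (37, 13/2) → P = 1585

At the optimal vertex, 2x_1 + 8x_2 = 126 and 2x_1 + 2x_2 = 87.
Solving simultaneously gives x_1 = 37, x_2 = 13/2.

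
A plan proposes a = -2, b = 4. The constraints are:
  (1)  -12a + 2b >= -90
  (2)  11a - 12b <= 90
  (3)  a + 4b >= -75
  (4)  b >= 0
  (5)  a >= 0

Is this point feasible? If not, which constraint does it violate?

Constraint (5): a = -2, which is not ≥ 0. All other constraints are satisfied.

not feasible — violates (5)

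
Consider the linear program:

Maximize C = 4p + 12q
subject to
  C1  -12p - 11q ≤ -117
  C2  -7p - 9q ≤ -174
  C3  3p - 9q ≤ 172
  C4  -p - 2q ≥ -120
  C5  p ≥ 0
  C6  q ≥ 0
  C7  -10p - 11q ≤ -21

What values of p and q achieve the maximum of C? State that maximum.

p = 0, q = 60, maximum C = 720

Extreme points and C = 4p + 12q:
  (0, 58/3) → C = 232
  (174/7, 0) → C = 696/7
  (1424/15, 188/15) → C = 7952/15
  (172/3, 0) → C = 688/3
  (0, 60) → C = 720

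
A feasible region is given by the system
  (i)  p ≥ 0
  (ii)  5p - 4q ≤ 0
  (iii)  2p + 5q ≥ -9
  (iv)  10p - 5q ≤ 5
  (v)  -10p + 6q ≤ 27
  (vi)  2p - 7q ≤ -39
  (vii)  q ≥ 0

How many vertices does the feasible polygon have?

3

Pairwise boundary intersections that survive every other constraint:
  (33/2, 32)
  (23/6, 20/3)
  (45/58, 168/29)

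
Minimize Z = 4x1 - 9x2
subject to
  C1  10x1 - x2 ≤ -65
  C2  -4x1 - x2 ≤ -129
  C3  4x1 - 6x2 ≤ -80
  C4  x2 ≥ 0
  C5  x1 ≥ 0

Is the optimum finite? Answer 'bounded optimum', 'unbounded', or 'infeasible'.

From the feasible point (32/7, 775/7), moving in the direction (0, 1) keeps every constraint satisfied while Z decreases without bound.

unbounded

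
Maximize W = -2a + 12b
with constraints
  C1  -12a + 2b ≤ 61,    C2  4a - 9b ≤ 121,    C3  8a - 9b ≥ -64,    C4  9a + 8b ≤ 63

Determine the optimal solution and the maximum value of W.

The binding constraints are 8a - 9b = -64 and 9a + 8b = 63.
Solving simultaneously gives a = 11/29, b = 216/29.

a = 11/29, b = 216/29, maximum W = 2570/29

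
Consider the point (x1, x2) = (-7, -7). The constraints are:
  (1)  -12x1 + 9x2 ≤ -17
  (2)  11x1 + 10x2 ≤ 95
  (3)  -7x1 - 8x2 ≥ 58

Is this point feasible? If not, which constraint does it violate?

Constraint (1): -12x1 + 9x2 = 21, which is not ≤ -17. All other constraints are satisfied.

not feasible — violates (1)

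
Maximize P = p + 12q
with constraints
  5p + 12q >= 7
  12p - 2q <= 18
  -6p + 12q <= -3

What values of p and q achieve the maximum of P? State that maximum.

Corner points and P = p + 12q:
  (115/77, -3/77) → P = 79/77
  (10/11, 9/44) → P = 37/11
  (35/22, 6/11) → P = 179/22

The binding constraints are 12p - 2q = 18 and -6p + 12q = -3.
Solving simultaneously gives p = 35/22, q = 6/11.

p = 35/22, q = 6/11, maximum P = 179/22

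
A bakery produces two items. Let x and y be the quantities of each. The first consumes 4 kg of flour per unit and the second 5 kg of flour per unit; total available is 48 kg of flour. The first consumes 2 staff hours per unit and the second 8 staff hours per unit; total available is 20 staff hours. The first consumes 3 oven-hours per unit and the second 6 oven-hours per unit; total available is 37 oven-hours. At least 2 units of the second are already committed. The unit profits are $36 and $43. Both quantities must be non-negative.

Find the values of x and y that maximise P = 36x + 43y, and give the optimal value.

Extreme points and P = 36x + 43y:
  (0, 5/2) → P = 215/2
  (0, 2) → P = 86
  (2, 2) → P = 158

The optimum lies where 2x + 8y = 20 and y = 2.
Solving simultaneously gives x = 2, y = 2.

x = 2, y = 2, maximum P = 158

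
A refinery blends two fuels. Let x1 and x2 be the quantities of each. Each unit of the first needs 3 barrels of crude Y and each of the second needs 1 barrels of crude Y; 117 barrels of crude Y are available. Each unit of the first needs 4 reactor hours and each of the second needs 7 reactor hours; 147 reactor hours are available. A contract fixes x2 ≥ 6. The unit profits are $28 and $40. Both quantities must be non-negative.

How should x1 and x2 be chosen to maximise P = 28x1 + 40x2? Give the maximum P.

Extreme points and P = 28x1 + 40x2:
  (0, 21) → P = 840
  (0, 6) → P = 240
  (105/4, 6) → P = 975

The optimum lies where 4x1 + 7x2 = 147 and x2 = 6.
Solving simultaneously gives x1 = 105/4, x2 = 6.

x1 = 105/4, x2 = 6, maximum P = 975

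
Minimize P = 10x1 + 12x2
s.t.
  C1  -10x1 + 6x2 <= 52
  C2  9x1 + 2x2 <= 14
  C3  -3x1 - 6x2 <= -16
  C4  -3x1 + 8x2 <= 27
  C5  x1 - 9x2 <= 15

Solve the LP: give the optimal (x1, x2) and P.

Feasible corners and P = 10x1 + 12x2:
  (13/12, 17/8) → P = 109/3
  (29/39, 95/26) → P = 2000/39
  (-17/21, 43/14) → P = 604/21

x1 = -17/21, x2 = 43/14, minimum P = 604/21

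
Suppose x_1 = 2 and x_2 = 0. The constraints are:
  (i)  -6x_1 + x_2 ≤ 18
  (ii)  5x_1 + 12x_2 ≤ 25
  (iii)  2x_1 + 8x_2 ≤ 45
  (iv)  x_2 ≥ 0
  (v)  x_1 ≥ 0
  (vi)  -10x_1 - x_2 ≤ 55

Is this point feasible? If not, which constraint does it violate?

(i): -12 ≤ 18 ✓
(ii): 10 ≤ 25 ✓
(iii): 4 ≤ 45 ✓
(iv): 0 ≥ 0 ✓
(v): 2 ≥ 0 ✓
(vi): -20 ≤ 55 ✓

feasible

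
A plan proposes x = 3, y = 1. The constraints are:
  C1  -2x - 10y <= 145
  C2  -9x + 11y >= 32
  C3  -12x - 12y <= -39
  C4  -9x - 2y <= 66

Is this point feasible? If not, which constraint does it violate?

Constraint C2: -9x + 11y = -16, which is not ≥ 32. All other constraints are satisfied.

not feasible — violates C2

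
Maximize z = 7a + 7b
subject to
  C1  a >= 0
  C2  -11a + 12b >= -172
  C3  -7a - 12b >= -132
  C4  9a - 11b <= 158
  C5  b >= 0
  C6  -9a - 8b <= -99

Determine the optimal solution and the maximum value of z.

a = 152/9, b = 31/27, maximum z = 3409/27

Vertices and z = 7a + 7b:
  (152/9, 31/27) → z = 3409/27
  (172/11, 0) → z = 1204/11
  (33/13, 495/52) → z = 4389/52
  (11, 0) → z = 77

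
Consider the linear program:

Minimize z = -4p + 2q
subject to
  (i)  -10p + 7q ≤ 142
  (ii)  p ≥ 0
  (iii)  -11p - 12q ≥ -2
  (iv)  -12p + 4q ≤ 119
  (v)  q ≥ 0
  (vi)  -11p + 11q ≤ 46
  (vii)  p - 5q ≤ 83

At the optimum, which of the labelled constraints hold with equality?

(iii) and (v)

Extreme points and z = -4p + 2q:
  (0, 1/6) → z = 1/3
  (0, 0) → z = 0
  (2/11, 0) → z = -8/11

The minimum is at (2/11, 0). Substituting into each constraint, equality holds for (iii) and (v); the remaining constraints have slack.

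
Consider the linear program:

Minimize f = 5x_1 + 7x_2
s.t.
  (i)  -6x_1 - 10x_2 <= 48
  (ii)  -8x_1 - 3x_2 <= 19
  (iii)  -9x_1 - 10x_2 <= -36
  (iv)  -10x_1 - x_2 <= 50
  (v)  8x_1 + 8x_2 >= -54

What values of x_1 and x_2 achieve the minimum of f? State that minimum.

Extreme points and f = 5x_1 + 7x_2:
  (28, -108/5) → f = -56/5
  (-298/53, 459/53) → f = 1723/53
  (-131/22, 105/11) → f = 815/22
The feasible region is unbounded (it extends along (5, -3), (-1, 10)), but f strictly increases along every unbounded feasible direction, so there is no improving ray and the minimum is attained at a vertex.

x_1 = 28, x_2 = -108/5, minimum f = -56/5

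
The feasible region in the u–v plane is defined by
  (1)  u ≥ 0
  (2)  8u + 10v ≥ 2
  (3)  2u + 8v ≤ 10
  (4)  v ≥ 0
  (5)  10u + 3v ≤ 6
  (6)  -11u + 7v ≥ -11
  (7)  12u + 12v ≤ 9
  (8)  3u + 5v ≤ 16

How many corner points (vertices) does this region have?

5

The feasible vertices (each the meet of two boundaries and inside every other half-plane) are:
  (0, 1/5)
  (0, 3/4)
  (1/4, 0)
  (3/5, 0)
  (15/28, 3/14)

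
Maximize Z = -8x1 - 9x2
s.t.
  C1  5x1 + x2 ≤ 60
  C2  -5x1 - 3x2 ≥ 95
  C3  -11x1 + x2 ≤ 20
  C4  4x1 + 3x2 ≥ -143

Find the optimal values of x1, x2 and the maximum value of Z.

x1 = 323/11, x2 = -955/11, maximum Z = 6011/11

Extreme points and Z = -8x1 - 9x2:
  (55/2, -155/2) → Z = 955/2
  (323/11, -955/11) → Z = 6011/11
  (-155/38, -945/38) → Z = 9745/38
  (-203/37, -1493/37) → Z = 15061/37

The optimum lies where 5x1 + x2 = 60 and 4x1 + 3x2 = -143.
Solving simultaneously gives x1 = 323/11, x2 = -955/11.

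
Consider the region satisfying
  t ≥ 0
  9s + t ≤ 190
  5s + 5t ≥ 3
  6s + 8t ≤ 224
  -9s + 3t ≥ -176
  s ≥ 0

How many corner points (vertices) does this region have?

6

Of the 15 pairwise boundary intersections, those satisfying every inequality are:
  (3/5, 0)
  (176/9, 0)
  (216/11, 146/11)
  (373/18, 7/2)
  (0, 3/5)
  (0, 28)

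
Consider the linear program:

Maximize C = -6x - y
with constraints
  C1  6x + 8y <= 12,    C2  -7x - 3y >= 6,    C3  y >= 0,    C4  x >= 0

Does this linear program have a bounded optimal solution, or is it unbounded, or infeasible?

infeasible

The boundaries 6x + 8y = 12 and -7x - 3y = 6 meet at (-42/19, 60/19), but that point violates x ≥ 0. Every candidate vertex is excluded by some other constraint, so the feasible region is empty.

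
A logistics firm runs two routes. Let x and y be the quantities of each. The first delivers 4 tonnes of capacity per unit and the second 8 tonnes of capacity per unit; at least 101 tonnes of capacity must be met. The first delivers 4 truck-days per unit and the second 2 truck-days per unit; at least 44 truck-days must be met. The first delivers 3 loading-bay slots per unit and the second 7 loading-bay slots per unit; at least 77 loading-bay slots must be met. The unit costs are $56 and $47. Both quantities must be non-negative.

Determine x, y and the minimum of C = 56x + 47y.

x = 25/4, y = 19/2, minimum C = 1593/2

Extreme points and C = 56x + 47y:
  (0, 22) → C = 1034
  (77/3, 0) → C = 4312/3
  (25/4, 19/2) → C = 1593/2
  (91/4, 5/4) → C = 5331/4
The feasible region is unbounded (it extends along (0, 1), (1, 0)), but C strictly increases along every unbounded feasible direction, so there is no improving ray and the minimum is attained at a vertex.

At the optimal vertex, 4x + 8y = 101 and 4x + 2y = 44.
Solving simultaneously gives x = 25/4, y = 19/2.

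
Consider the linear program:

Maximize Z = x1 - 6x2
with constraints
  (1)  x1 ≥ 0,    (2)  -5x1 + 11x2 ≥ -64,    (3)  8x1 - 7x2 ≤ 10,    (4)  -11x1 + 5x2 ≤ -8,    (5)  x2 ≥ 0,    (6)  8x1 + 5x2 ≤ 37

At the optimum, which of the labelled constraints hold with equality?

(3) and (5)

Extreme points and Z = x1 - 6x2:
  (5/4, 0) → Z = 5/4
  (103/32, 9/4) → Z = -329/32
  (8/11, 0) → Z = 8/11
  (45/19, 343/95) → Z = -1833/95

The maximum is at (5/4, 0). Substituting into each constraint, equality holds for (3) and (5); the remaining constraints have slack.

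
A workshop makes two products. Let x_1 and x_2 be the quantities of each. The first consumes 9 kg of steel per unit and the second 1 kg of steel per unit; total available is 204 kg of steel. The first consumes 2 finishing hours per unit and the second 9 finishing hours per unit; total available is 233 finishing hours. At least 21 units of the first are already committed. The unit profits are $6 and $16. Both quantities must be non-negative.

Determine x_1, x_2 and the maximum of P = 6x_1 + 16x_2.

x_1 = 21, x_2 = 15, maximum P = 366

Corner points and P = 6x_1 + 16x_2:
  (68/3, 0) → P = 136
  (21, 0) → P = 126
  (21, 15) → P = 366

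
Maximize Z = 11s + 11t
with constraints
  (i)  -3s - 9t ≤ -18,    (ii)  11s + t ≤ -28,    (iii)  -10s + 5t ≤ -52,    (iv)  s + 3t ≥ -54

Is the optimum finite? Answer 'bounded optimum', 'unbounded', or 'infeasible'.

infeasible

The boundaries -3s - 9t = -18 and 11s + t = -28 meet at (-45/16, 47/16), but that point violates -10s + 5t ≤ -52. Every candidate vertex is excluded by some other constraint, so the feasible region is empty.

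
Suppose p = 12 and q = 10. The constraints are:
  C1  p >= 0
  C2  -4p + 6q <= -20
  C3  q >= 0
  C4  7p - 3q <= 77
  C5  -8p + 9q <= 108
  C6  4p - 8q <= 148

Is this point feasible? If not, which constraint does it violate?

Constraint C2: -4p + 6q = 12, which is not ≤ -20. All other constraints are satisfied.

not feasible — violates C2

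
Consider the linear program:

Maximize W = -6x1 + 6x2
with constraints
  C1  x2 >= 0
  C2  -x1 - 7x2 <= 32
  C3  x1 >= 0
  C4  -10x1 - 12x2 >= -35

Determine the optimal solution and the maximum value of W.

x1 = 0, x2 = 35/12, maximum W = 35/2

Extreme points and W = -6x1 + 6x2:
  (0, 0) → W = 0
  (7/2, 0) → W = -21
  (0, 35/12) → W = 35/2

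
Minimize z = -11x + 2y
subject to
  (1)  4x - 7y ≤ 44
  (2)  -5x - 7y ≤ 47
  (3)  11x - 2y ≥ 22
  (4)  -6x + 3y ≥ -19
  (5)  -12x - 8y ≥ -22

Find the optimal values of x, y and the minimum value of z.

x = 109/42, y = -8/7, minimum z = -185/6

Vertices and z = -11x + 2y:
  (4/3, -11/3) → z = -22
  (55/28, -11/56) → z = -22
  (109/42, -8/7) → z = -185/6

At the optimal vertex, -6x + 3y = -19 and -12x - 8y = -22.
Solving simultaneously gives x = 109/42, y = -8/7.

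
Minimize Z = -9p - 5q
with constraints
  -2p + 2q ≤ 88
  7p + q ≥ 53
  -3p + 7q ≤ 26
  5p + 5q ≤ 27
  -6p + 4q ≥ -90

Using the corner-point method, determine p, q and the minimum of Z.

Vertices and Z = -9p - 5q:
  (119/15, -38/15) → Z = -881/15
  (151/17, -156/17) → Z = -579/17
  (279/25, -144/25) → Z = -1791/25

The optimum lies where 5p + 5q = 27 and -6p + 4q = -90.
Solving simultaneously gives p = 279/25, q = -144/25.

p = 279/25, q = -144/25, minimum Z = -1791/25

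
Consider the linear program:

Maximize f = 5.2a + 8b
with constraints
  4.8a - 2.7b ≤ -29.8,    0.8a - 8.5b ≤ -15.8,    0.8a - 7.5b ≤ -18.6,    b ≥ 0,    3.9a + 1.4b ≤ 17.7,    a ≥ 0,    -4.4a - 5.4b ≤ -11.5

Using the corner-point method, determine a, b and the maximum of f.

Feasible corners and f = 5.2a + 8b:
  (607/1725, 6706/575) → f = 35674/375
  (0, 298/27) → f = 2384/27
  (0, 177/14) → f = 708/7

a = 0, b = 177/14, maximum f = 708/7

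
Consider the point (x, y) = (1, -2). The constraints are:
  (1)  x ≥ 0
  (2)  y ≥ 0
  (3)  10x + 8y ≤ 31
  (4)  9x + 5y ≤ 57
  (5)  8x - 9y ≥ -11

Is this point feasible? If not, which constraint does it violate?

not feasible — violates (2)

Constraint (2): y = -2, which is not ≥ 0. All other constraints are satisfied.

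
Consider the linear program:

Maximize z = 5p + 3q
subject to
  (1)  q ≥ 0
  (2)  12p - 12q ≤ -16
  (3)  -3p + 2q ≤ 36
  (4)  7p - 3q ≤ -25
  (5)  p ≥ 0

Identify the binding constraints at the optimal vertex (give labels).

Feasible corners and z = 5p + 3q:
  (58/5, 177/5) → z = 821/5
  (0, 18) → z = 54
  (0, 25/3) → z = 25

The maximum is at (58/5, 177/5). Substituting into each constraint, equality holds for (3) and (4); the remaining constraints have slack.

(3) and (4)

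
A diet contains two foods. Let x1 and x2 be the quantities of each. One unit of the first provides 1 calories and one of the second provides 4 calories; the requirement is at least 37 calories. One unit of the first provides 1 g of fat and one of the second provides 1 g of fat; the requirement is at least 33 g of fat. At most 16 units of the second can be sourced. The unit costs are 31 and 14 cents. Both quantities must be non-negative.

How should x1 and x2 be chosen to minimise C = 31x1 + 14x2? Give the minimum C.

x1 = 17, x2 = 16, minimum C = 751

Corner points and C = 31x1 + 14x2:
  (37, 0) → C = 1147
  (95/3, 4/3) → C = 3001/3
  (17, 16) → C = 751
The feasible region is unbounded (it extends along (1, 0)), but C strictly increases along every unbounded feasible direction, so there is no improving ray and the minimum is attained at a vertex.

At the optimal vertex, x1 + x2 = 33 and x2 = 16.
Solving simultaneously gives x1 = 17, x2 = 16.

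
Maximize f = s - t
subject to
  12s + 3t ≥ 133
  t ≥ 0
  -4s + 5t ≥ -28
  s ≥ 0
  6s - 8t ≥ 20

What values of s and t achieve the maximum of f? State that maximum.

Corner points and f = s - t:
  (749/72, 49/18) → f = 553/72
  (562/57, 93/19) → f = 283/57
  (62, 44) → f = 18

s = 62, t = 44, maximum f = 18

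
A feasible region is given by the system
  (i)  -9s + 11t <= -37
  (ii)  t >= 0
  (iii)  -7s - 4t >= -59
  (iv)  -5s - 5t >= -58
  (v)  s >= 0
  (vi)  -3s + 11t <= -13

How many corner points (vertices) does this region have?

Of the 15 pairwise boundary intersections, those satisfying every inequality are:
  (59/7, 0)
  (13/3, 0)
  (701/89, 86/89)

3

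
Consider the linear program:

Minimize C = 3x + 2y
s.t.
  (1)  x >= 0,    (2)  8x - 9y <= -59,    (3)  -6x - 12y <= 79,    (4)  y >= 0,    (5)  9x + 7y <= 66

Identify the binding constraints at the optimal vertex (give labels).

Vertices and C = 3x + 2y:
  (0, 59/9) → C = 118/9
  (0, 66/7) → C = 132/7
  (181/137, 1059/137) → C = 2661/137

The minimum is at (0, 59/9). Substituting into each constraint, equality holds for (1) and (2); the remaining constraints have slack.

(1) and (2)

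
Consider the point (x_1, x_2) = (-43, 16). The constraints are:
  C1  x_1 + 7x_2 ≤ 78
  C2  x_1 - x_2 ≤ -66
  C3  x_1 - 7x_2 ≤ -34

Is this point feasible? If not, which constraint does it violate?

not feasible — violates C2

Constraint C2: x_1 - x_2 = -59, which is not ≤ -66. All other constraints are satisfied.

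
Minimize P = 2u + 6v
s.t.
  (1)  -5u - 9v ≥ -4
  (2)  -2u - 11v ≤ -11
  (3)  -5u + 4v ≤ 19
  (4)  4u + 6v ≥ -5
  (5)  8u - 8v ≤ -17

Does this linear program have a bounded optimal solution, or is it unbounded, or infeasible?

bounded optimum

Vertices and P = 2u + 6v:
  (-55/37, 47/37) → P = 172/37
  (-31/13, 23/13) → P = 76/13
  (-55/21, 31/21) → P = 76/21
The feasible region has finitely many vertices and no improving ray; the minimum is 76/21 at (-55/21, 31/21).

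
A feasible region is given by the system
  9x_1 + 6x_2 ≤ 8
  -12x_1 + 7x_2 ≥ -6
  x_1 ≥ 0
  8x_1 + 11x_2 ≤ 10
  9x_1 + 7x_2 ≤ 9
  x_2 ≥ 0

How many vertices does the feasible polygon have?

5

Intersecting each pair of boundary lines and keeping only the points that satisfy every inequality leaves:
  (92/135, 14/45)
  (28/51, 26/51)
  (1/2, 0)
  (0, 10/11)
  (0, 0)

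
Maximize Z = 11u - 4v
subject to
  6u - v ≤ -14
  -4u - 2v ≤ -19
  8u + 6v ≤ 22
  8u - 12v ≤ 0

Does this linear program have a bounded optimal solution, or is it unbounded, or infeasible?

The boundaries 6u - v = -14 and -4u - 2v = -19 meet at (-9/16, 85/8), but that point violates 8u + 6v ≤ 22. Every candidate vertex is excluded by some other constraint, so the feasible region is empty.

infeasible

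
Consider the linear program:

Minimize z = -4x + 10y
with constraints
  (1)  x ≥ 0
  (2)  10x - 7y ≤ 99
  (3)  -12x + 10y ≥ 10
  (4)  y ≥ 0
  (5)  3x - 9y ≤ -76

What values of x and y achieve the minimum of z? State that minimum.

Vertices and z = -4x + 10y:
  (0, 76/9) → z = 760/9
  (265/4, 161/2) → z = 540
  (335/39, 147/13) → z = 3070/39
The feasible region is unbounded (it extends along (0, 1), (7, 10)), but z strictly increases along every unbounded feasible direction, so there is no improving ray and the minimum is attained at a vertex.

At the optimal vertex, -12x + 10y = 10 and 3x - 9y = -76.
Solving simultaneously gives x = 335/39, y = 147/13.

x = 335/39, y = 147/13, minimum z = 3070/39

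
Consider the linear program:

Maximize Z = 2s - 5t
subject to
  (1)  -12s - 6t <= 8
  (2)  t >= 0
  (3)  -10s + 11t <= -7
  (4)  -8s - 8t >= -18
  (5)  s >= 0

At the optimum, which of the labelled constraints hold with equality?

Feasible corners and Z = 2s - 5t:
  (7/10, 0) → Z = 7/5
  (9/4, 0) → Z = 9/2
  (127/84, 31/42) → Z = -2/3

The maximum is at (9/4, 0). Substituting into each constraint, equality holds for (2) and (4); the remaining constraints have slack.

(2) and (4)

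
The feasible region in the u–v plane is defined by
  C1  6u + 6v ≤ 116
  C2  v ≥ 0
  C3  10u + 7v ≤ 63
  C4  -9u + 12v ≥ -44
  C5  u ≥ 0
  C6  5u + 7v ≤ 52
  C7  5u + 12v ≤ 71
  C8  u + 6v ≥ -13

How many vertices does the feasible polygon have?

The feasible vertices (each the meet of two boundaries and inside every other half-plane) are:
  (44/9, 0)
  (0, 0)
  (1064/183, 127/183)
  (259/85, 79/17)
  (0, 71/12)

5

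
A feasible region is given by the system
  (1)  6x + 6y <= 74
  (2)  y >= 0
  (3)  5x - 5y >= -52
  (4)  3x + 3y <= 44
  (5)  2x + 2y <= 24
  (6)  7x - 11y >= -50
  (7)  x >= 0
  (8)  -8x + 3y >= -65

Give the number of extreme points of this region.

Of the 25 pairwise boundary intersections, those satisfying every inequality are:
  (0, 0)
  (65/8, 0)
  (41/9, 67/9)
  (101/11, 31/11)
  (0, 50/11)

5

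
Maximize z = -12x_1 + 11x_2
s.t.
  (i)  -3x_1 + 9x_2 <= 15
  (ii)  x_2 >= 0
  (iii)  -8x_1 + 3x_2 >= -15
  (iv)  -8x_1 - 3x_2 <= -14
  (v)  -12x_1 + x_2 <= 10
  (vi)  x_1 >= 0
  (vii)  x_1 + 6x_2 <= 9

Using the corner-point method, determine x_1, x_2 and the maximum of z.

x_1 = 19/15, x_2 = 58/45, maximum z = -46/45

Extreme points and z = -12x_1 + 11x_2:
  (15/8, 0) → z = -45/2
  (7/4, 0) → z = -21
  (39/17, 19/17) → z = -259/17
  (19/15, 58/45) → z = -46/45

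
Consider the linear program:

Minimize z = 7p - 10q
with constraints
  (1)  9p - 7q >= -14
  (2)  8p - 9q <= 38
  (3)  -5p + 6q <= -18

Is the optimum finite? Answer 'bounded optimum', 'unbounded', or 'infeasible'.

bounded optimum

Extreme points and z = 7p - 10q:
  (-392/25, -454/25) → z = 1796/25
  (-210/19, -232/19) → z = 850/19
  (22, 46/3) → z = 2/3
The feasible region has finitely many vertices and no improving ray; the minimum is 2/3 at (22, 46/3).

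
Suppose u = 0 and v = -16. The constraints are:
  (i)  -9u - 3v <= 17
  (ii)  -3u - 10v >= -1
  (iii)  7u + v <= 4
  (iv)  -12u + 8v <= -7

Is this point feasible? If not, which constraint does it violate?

Constraint (i): -9u - 3v = 48, which is not ≤ 17. All other constraints are satisfied.

not feasible — violates (i)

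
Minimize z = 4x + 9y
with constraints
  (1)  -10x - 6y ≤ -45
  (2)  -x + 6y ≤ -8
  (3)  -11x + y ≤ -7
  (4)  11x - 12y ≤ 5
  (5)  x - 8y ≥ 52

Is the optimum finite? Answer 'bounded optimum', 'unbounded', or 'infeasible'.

The boundaries -10x - 6y = -45 and x - 8y = 52 meet at (336/43, -475/86), but that point violates 11x - 12y ≤ 5. Every candidate vertex is excluded by some other constraint, so the feasible region is empty.

infeasible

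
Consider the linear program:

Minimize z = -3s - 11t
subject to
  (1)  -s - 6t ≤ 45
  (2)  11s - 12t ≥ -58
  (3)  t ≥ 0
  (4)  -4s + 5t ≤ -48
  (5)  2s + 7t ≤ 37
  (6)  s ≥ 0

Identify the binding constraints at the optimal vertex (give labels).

(4) and (5)

Feasible corners and z = -3s - 11t:
  (12, 0) → z = -36
  (37/2, 0) → z = -111/2
  (521/38, 26/19) → z = -2135/38

The minimum is at (521/38, 26/19). Substituting into each constraint, equality holds for (4) and (5); the remaining constraints have slack.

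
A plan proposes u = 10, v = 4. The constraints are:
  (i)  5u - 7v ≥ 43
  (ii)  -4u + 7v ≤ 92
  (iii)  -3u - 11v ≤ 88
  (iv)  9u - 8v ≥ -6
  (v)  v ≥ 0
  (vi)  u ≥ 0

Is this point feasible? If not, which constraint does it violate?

Constraint (i): 5u - 7v = 22, which is not ≥ 43. All other constraints are satisfied.

not feasible — violates (i)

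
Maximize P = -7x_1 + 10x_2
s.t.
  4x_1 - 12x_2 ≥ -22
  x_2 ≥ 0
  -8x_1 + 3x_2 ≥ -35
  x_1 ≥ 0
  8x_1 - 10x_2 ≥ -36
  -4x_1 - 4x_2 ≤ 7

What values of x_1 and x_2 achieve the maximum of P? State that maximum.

x_1 = 0, x_2 = 11/6, maximum P = 55/3

Corner points and P = -7x_1 + 10x_2:
  (81/14, 79/21) → P = -121/42
  (0, 11/6) → P = 55/3
  (35/8, 0) → P = -245/8
  (0, 0) → P = 0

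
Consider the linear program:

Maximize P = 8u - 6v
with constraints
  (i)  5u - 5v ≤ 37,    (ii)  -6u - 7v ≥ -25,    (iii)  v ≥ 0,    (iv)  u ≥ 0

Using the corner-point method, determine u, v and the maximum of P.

u = 25/6, v = 0, maximum P = 100/3

Vertices and P = 8u - 6v:
  (25/6, 0) → P = 100/3
  (0, 25/7) → P = -150/7
  (0, 0) → P = 0

At the optimal vertex, -6u - 7v = -25 and v = 0.
Solving simultaneously gives u = 25/6, v = 0.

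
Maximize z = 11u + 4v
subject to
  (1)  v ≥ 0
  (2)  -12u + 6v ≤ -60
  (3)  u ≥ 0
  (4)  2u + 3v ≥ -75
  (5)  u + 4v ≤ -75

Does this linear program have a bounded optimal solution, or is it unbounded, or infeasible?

The boundaries v = 0 and -12u + 6v = -60 meet at (5, 0), but that point violates u + 4v ≤ -75. Every candidate vertex is excluded by some other constraint, so the feasible region is empty.

infeasible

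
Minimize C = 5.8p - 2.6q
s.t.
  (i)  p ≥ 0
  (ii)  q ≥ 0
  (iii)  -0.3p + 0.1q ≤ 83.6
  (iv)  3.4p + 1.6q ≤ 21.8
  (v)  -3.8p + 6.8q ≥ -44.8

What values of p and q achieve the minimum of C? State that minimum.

p = 0, q = 13.625, minimum C = -35.425

Feasible corners and C = 5.8p - 2.6q:
  (0, 0) → C = 0
  (0, 109/8) → C = -1417/40
  (109/17, 0) → C = 3161/85

The optimum lies where p = 0 and 3.4p + 1.6q = 21.8.
Solving simultaneously gives p = 0, q = 109/8.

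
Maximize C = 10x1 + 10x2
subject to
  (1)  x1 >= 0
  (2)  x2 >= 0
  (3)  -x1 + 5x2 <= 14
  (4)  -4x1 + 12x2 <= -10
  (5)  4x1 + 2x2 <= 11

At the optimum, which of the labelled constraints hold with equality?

Vertices and C = 10x1 + 10x2:
  (5/2, 0) → C = 25
  (11/4, 0) → C = 55/2
  (19/7, 1/14) → C = 195/7

The maximum is at (19/7, 1/14). Substituting into each constraint, equality holds for (4) and (5); the remaining constraints have slack.

(4) and (5)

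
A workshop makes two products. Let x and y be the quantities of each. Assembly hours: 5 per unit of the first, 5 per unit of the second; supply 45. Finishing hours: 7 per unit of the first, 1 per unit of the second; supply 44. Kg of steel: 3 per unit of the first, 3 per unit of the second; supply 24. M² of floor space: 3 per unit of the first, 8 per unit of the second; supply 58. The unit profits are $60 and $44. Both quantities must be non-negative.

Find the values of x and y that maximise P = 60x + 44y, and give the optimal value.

Extreme points and P = 60x + 44y:
  (0, 0) → P = 0
  (0, 29/4) → P = 319
  (44/7, 0) → P = 2640/7
  (6, 2) → P = 448
  (6/5, 34/5) → P = 1856/5

x = 6, y = 2, maximum P = 448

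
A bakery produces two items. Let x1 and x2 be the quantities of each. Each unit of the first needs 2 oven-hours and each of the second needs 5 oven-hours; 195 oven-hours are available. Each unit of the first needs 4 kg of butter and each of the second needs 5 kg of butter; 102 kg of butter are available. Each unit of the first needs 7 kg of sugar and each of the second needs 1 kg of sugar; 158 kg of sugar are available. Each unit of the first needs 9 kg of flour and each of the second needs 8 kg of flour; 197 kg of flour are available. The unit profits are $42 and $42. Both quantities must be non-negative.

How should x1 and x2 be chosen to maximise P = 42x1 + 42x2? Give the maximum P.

x1 = 13, x2 = 10, maximum P = 966

Vertices and P = 42x1 + 42x2:
  (0, 0) → P = 0
  (0, 102/5) → P = 4284/5
  (197/9, 0) → P = 2758/3
  (13, 10) → P = 966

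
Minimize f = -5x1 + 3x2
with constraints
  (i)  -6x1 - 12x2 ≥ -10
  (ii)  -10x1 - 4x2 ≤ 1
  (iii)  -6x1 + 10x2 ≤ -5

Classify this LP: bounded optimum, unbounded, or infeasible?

From the feasible point (40/33, 5/22), moving in the direction (4, -10) keeps every constraint satisfied while f decreases without bound.

unbounded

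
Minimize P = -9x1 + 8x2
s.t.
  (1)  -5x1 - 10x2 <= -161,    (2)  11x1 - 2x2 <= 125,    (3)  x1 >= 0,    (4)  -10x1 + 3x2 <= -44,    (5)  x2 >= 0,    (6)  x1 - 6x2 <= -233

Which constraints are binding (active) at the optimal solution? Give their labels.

(2) and (6)

Feasible corners and P = -9x1 + 8x2:
  (287/13, 766/13) → P = 3545/13
  (19, 42) → P = 165
  (321/19, 2374/57) → P = 10325/57

The minimum is at (19, 42). Substituting into each constraint, equality holds for (2) and (6); the remaining constraints have slack.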